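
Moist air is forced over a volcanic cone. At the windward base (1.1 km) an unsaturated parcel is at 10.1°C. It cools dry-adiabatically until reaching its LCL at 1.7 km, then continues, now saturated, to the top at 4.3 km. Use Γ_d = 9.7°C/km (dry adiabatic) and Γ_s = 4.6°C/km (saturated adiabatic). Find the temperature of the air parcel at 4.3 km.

1100–1700 m, dry: Δz = 0.6 km ⇒ ΔT = -5.82°C; T = 4.28°C
1700–4300 m, saturated: Δz = 2.6 km ⇒ ΔT = -11.96°C; T = -7.68°C

-7.68°C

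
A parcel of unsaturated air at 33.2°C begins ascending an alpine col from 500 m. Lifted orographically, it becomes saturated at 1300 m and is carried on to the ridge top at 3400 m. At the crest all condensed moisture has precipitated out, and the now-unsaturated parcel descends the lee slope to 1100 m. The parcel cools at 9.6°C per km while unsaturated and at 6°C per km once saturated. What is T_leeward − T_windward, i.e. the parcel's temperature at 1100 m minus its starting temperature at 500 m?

From 500 m to 1300 m (dry): cools by 9.6 × 0.8 = 7.68°C, giving 25.52°C.
From 1300 m to 3400 m (saturated): cools by 6 × 2.1 = 12.6°C, giving 12.92°C.
From 3400 m to 1100 m (dry descent): warms by 9.6 × 2.3 = 22.08°C, giving 35°C.
Net change vs windward start: 35 − 33.2 = +1.8°C

+1.8°C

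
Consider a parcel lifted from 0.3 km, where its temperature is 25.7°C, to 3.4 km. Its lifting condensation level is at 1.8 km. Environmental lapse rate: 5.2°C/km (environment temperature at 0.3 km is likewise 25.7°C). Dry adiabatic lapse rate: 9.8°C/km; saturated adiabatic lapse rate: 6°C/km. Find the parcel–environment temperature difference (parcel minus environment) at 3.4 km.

Parcel:
  300–1800 m, dry: Δz = 1.5 km ⇒ ΔT = -14.7°C; T = 11°C
  1800–3400 m, saturated: Δz = 1.6 km ⇒ ΔT = -9.6°C; T = 1.4°C
Environment:
  300–3400 m, environment: Δz = 3.1 km ⇒ ΔT = -16.12°C; T = 9.58°C
T_parcel − T_env = 1.4 − 9.58 = -8.18°C

-8.18°C (parcel cooler than environment)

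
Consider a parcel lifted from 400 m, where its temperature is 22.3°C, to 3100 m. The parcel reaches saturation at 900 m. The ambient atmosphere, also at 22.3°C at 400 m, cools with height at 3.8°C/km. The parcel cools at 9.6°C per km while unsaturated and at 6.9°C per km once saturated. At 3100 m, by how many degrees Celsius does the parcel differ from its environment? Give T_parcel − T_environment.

-9.72°C (parcel cooler than environment)

Parcel:
  From 400 m to 900 m (dry): cools by 9.6 × 0.5 = 4.8°C, giving 17.5°C.
  From 900 m to 3100 m (saturated): cools by 6.9 × 2.2 = 15.18°C, giving 2.32°C.
Environment:
  From 400 m to 3100 m (environment): cools by 3.8 × 2.7 = 10.26°C, giving 12.04°C.
T_parcel − T_env = 2.32 − 12.04 = -9.72°C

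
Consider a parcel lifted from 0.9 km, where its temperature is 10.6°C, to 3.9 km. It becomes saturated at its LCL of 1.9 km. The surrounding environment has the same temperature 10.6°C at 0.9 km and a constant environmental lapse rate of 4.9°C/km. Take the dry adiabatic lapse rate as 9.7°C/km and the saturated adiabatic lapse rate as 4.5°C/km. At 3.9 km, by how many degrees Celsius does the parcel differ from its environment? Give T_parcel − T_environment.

Parcel:
  From 900 m to 1900 m (dry): cools by 9.7 × 1 = 9.7°C, giving 0.9°C.
  From 1900 m to 3900 m (saturated): cools by 4.5 × 2 = 9°C, giving -8.1°C.
Environment:
  From 900 m to 3900 m (environment): cools by 4.9 × 3 = 14.7°C, giving -4.1°C.
T_parcel − T_env = -8.1 − (-4.1) = -4°C

-4°C (parcel cooler than environment)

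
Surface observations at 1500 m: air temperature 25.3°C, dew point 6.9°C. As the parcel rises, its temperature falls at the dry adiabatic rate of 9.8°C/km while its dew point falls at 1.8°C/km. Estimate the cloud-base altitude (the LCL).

3800 m

T and T_d converge at 9.8 − 1.8 = 8°C per km
Height above start = (25.3 − 6.9) / 8 = 2.3 km
LCL altitude = 1500 m + 2300 m = 3800 m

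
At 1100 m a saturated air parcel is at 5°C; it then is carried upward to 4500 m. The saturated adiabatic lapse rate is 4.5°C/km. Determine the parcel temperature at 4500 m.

Saturated adiabatic to 4500 m: -4.5 × 3.4 km = -15.3°C, so T = -10.3°C.

-10.3°C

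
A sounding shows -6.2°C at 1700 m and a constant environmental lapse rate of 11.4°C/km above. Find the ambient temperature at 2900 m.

-19.88°C

Environmental to 2900 m: -11.4 × 1.2 km = -13.68°C, so T = -19.88°C.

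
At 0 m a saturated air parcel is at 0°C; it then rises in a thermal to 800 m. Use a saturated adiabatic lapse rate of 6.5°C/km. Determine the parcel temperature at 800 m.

-5.2°C

Saturated adiabatic to 800 m: -6.5 × 0.8 km = -5.2°C, so T = -5.2°C.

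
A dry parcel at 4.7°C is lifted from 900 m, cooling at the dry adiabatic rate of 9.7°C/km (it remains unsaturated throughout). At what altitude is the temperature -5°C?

Height above start = (4.7 − (-5)) / 9.7 = 1 km
Altitude = 900 m + 1000 m = 1900 m

1900 m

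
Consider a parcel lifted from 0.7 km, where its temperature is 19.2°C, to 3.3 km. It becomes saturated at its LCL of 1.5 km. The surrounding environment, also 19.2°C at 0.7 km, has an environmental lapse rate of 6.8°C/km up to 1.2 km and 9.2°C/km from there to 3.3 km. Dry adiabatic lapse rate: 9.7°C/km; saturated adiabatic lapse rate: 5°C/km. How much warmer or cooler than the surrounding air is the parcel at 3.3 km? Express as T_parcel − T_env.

Parcel:
  700–1500 m, dry: Δz = 0.8 km ⇒ ΔT = -7.76°C; T = 11.44°C
  1500–3300 m, saturated: Δz = 1.8 km ⇒ ΔT = -9°C; T = 2.44°C
Environment:
  700–1200 m, environment, lower layer: Δz = 0.5 km ⇒ ΔT = -3.4°C; T = 15.8°C
  1200–3300 m, environment, upper layer: Δz = 2.1 km ⇒ ΔT = -19.32°C; T = -3.52°C
T_parcel − T_env = 2.44 − (-3.52) = +5.96°C

+5.96°C (parcel warmer than environment)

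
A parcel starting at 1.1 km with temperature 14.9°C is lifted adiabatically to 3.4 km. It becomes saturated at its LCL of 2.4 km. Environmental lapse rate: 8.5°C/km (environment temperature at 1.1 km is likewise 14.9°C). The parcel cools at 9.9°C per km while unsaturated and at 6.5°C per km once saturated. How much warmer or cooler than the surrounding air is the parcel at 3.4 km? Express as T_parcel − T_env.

+0.18°C (parcel warmer than environment)

Parcel:
  Dry to 2400 m: -9.9 × 1.3 km = -12.87°C, so T = 2.03°C.
  Saturated to 3400 m: -6.5 × 1 km = -6.5°C, so T = -4.47°C.
Environment:
  Environment to 3400 m: -8.5 × 2.3 km = -19.55°C, so T = -4.65°C.
T_parcel − T_env = -4.47 − (-4.65) = +0.18°C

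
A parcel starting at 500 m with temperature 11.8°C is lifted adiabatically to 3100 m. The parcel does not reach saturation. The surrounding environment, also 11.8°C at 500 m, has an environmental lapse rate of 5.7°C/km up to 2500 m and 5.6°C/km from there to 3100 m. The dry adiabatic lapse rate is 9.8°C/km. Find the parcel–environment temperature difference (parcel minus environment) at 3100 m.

Parcel:
  500–3100 m, dry: Δz = 2.6 km ⇒ ΔT = -25.48°C; T = -13.68°C
Environment:
  500–2500 m, environment, lower layer: Δz = 2 km ⇒ ΔT = -11.4°C; T = 0.4°C
  2500–3100 m, environment, upper layer: Δz = 0.6 km ⇒ ΔT = -3.36°C; T = -2.96°C
T_parcel − T_env = -13.68 − (-2.96) = -10.72°C

-10.72°C (parcel cooler than environment)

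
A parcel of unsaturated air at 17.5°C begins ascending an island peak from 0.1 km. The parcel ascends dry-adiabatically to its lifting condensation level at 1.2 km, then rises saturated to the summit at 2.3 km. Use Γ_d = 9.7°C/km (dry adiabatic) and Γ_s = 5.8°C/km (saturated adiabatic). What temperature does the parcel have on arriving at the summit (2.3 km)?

From 100 m to 1200 m (dry): cools by 9.7 × 1.1 = 10.67°C, giving 6.83°C.
From 1200 m to 2300 m (saturated): cools by 5.8 × 1.1 = 6.38°C, giving 0.45°C.

0.45°C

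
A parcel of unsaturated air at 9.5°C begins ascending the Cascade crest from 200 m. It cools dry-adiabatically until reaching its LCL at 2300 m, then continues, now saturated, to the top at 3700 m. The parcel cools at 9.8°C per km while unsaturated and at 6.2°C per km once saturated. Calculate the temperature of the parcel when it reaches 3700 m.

200–2300 m, dry: Δz = 2.1 km ⇒ ΔT = -20.58°C; T = -11.08°C
2300–3700 m, saturated: Δz = 1.4 km ⇒ ΔT = -8.68°C; T = -19.76°C

-19.76°C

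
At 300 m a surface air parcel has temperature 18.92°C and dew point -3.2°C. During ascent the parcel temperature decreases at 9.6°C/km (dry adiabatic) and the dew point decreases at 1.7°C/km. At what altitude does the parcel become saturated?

T and T_d converge at 9.6 − 1.7 = 7.9°C per km
Height above start = (18.92 − (-3.2)) / 7.9 = 2.8 km
LCL altitude = 300 m + 2800 m = 3100 m

3100 m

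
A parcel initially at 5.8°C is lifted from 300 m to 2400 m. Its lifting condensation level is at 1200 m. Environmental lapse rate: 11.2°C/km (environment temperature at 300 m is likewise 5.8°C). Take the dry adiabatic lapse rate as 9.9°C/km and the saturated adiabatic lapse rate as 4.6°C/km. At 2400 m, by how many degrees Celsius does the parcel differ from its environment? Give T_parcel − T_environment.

Parcel:
  300–1200 m, dry: Δz = 0.9 km ⇒ ΔT = -8.91°C; T = -3.11°C
  1200–2400 m, saturated: Δz = 1.2 km ⇒ ΔT = -5.52°C; T = -8.63°C
Environment:
  300–2400 m, environment: Δz = 2.1 km ⇒ ΔT = -23.52°C; T = -17.72°C
T_parcel − T_env = -8.63 − (-17.72) = +9.09°C

+9.09°C (parcel warmer than environment)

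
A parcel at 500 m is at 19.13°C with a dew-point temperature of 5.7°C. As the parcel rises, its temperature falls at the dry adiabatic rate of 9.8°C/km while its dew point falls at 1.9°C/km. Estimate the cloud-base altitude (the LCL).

2200 m

T and T_d converge at 9.8 − 1.9 = 7.9°C per km
Height above start = (19.13 − 5.7) / 7.9 = 1.7 km
LCL altitude = 500 m + 1700 m = 2200 m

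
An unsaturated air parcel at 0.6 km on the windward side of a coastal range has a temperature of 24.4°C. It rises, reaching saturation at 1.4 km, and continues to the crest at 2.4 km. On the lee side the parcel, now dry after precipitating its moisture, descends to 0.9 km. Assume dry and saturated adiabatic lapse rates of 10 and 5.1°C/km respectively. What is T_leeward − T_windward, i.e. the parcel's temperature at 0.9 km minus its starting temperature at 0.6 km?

Dry to 1400 m: -10 × 0.8 km = -8°C, so T = 16.4°C.
Saturated to 2400 m: -5.1 × 1 km = -5.1°C, so T = 11.3°C.
Dry descent to 900 m: +10 × 1.5 km = +15°C, so T = 26.3°C.
Net change vs windward start: 26.3 − 24.4 = +1.9°C

+1.9°C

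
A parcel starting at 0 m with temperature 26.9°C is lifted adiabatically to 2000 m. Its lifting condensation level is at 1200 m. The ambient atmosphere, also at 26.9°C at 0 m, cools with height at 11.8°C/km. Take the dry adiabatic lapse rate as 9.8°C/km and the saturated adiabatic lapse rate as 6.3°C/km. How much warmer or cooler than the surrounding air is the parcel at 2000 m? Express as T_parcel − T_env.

+6.8°C (parcel warmer than environment)

Parcel:
  From 0 m to 1200 m (dry): cools by 9.8 × 1.2 = 11.76°C, giving 15.14°C.
  From 1200 m to 2000 m (saturated): cools by 6.3 × 0.8 = 5.04°C, giving 10.1°C.
Environment:
  From 0 m to 2000 m (environment): cools by 11.8 × 2 = 23.6°C, giving 3.3°C.
T_parcel − T_env = 10.1 − 3.3 = +6.8°C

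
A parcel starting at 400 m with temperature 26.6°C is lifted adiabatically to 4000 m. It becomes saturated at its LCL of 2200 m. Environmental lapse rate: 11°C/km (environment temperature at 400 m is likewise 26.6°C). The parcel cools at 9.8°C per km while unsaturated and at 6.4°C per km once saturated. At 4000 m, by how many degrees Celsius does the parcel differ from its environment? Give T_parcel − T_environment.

Parcel:
  Dry to 2200 m: -9.8 × 1.8 km = -17.64°C, so T = 8.96°C.
  Saturated to 4000 m: -6.4 × 1.8 km = -11.52°C, so T = -2.56°C.
Environment:
  Environment to 4000 m: -11 × 3.6 km = -39.6°C, so T = -13°C.
T_parcel − T_env = -2.56 − (-13) = +10.44°C

+10.44°C (parcel warmer than environment)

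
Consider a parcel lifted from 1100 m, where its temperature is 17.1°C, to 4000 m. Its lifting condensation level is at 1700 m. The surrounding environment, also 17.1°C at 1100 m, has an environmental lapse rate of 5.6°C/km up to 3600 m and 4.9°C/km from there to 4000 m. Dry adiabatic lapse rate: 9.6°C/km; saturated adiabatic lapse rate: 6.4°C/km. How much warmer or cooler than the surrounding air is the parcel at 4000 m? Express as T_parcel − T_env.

Parcel:
  From 1100 m to 1700 m (dry): cools by 9.6 × 0.6 = 5.76°C, giving 11.34°C.
  From 1700 m to 4000 m (saturated): cools by 6.4 × 2.3 = 14.72°C, giving -3.38°C.
Environment:
  From 1100 m to 3600 m (environment, lower layer): cools by 5.6 × 2.5 = 14°C, giving 3.1°C.
  From 3600 m to 4000 m (environment, upper layer): cools by 4.9 × 0.4 = 1.96°C, giving 1.14°C.
T_parcel − T_env = -3.38 − 1.14 = -4.52°C

-4.52°C (parcel cooler than environment)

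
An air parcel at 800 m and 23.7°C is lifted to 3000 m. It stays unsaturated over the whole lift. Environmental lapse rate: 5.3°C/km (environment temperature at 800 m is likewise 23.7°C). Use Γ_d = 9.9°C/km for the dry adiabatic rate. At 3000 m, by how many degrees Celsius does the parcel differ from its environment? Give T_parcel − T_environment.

Parcel:
  800 → 3000 m (dry, 9.9°C/km): ΔT = -9.9 × 2.2 = -21.78°C → T = 1.92°C
Environment:
  800 → 3000 m (environment, 5.3°C/km): ΔT = -5.3 × 2.2 = -11.66°C → T = 12.04°C
T_parcel − T_env = 1.92 − 12.04 = -10.12°C

-10.12°C (parcel cooler than environment)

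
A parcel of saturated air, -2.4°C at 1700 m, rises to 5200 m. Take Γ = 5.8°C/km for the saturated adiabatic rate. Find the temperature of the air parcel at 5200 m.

1700 → 5200 m (saturated adiabatic, 5.8°C/km): ΔT = -5.8 × 3.5 = -20.3°C → T = -22.7°C

-22.7°C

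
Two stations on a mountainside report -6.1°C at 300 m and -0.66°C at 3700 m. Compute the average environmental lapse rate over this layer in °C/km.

Γ = −ΔT/Δz = (-6.1 − (-0.66)) / (3700 − 300) m
  = -5.44°C / 3.4 km = -1.6°C/km

-1.6°C/km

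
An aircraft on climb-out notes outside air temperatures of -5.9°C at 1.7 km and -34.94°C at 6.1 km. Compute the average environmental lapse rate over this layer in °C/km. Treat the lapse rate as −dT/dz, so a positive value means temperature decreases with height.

Γ = −ΔT/Δz = (-5.9 − (-34.94)) / (6100 − 1700) m
  = 29.04°C / 4.4 km = 6.6°C/km

6.6°C/km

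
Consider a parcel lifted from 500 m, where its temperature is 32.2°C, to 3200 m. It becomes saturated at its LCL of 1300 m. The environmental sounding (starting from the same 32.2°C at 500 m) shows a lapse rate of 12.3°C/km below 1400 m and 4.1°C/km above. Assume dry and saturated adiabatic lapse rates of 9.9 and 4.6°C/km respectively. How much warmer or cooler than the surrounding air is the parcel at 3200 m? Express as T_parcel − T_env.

+1.79°C (parcel warmer than environment)

Parcel:
  500–1300 m, dry: Δz = 0.8 km ⇒ ΔT = -7.92°C; T = 24.28°C
  1300–3200 m, saturated: Δz = 1.9 km ⇒ ΔT = -8.74°C; T = 15.54°C
Environment:
  500–1400 m, environment, lower layer: Δz = 0.9 km ⇒ ΔT = -11.07°C; T = 21.13°C
  1400–3200 m, environment, upper layer: Δz = 1.8 km ⇒ ΔT = -7.38°C; T = 13.75°C
T_parcel − T_env = 15.54 − 13.75 = +1.79°C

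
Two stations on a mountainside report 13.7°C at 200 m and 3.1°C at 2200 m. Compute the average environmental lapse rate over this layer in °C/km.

5.3°C/km

Γ = −ΔT/Δz = (13.7 − 3.1) / (2200 − 200) m
  = 10.6°C / 2 km = 5.3°C/km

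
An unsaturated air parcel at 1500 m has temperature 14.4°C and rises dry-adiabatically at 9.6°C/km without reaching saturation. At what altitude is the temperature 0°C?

Height above start = (14.4 − 0) / 9.6 = 1.5 km
Altitude = 1500 m + 1500 m = 3000 m

3000 m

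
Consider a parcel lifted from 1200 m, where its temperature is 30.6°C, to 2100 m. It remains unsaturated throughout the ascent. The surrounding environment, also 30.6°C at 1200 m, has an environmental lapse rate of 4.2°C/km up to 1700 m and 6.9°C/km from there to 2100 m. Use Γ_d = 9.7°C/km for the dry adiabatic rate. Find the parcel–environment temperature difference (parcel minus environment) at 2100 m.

Parcel:
  Dry to 2100 m: -9.7 × 0.9 km = -8.73°C, so T = 21.87°C.
Environment:
  Environment, lower layer to 1700 m: -4.2 × 0.5 km = -2.1°C, so T = 28.5°C.
  Environment, upper layer to 2100 m: -6.9 × 0.4 km = -2.76°C, so T = 25.74°C.
T_parcel − T_env = 21.87 − 25.74 = -3.87°C

-3.87°C (parcel cooler than environment)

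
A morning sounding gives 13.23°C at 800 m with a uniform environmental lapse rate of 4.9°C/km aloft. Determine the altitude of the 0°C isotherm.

Height above start = (13.23 − 0) / 4.9 = 2.7 km
Altitude = 800 m + 2700 m = 3500 m

3500 m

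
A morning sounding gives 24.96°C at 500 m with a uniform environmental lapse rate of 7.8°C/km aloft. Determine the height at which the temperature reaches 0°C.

Height above start = (24.96 − 0) / 7.8 = 3.2 km
Altitude = 500 m + 3200 m = 3700 m

3700 m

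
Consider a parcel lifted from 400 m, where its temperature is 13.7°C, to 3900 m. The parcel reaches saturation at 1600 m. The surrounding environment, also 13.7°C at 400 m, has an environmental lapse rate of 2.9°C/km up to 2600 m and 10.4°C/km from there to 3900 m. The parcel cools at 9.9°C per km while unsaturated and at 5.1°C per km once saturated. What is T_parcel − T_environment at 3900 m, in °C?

-3.71°C (parcel cooler than environment)

Parcel:
  From 400 m to 1600 m (dry): cools by 9.9 × 1.2 = 11.88°C, giving 1.82°C.
  From 1600 m to 3900 m (saturated): cools by 5.1 × 2.3 = 11.73°C, giving -9.91°C.
Environment:
  From 400 m to 2600 m (environment, lower layer): cools by 2.9 × 2.2 = 6.38°C, giving 7.32°C.
  From 2600 m to 3900 m (environment, upper layer): cools by 10.4 × 1.3 = 13.52°C, giving -6.2°C.
T_parcel − T_env = -9.91 − (-6.2) = -3.71°C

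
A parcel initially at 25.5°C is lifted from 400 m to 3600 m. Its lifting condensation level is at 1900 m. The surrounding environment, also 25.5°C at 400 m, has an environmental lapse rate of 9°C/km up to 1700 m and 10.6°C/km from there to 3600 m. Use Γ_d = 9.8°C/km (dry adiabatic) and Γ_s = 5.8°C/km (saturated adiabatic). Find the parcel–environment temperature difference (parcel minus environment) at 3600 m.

Parcel:
  400–1900 m, dry: Δz = 1.5 km ⇒ ΔT = -14.7°C; T = 10.8°C
  1900–3600 m, saturated: Δz = 1.7 km ⇒ ΔT = -9.86°C; T = 0.94°C
Environment:
  400–1700 m, environment, lower layer: Δz = 1.3 km ⇒ ΔT = -11.7°C; T = 13.8°C
  1700–3600 m, environment, upper layer: Δz = 1.9 km ⇒ ΔT = -20.14°C; T = -6.34°C
T_parcel − T_env = 0.94 − (-6.34) = +7.28°C

+7.28°C (parcel warmer than environment)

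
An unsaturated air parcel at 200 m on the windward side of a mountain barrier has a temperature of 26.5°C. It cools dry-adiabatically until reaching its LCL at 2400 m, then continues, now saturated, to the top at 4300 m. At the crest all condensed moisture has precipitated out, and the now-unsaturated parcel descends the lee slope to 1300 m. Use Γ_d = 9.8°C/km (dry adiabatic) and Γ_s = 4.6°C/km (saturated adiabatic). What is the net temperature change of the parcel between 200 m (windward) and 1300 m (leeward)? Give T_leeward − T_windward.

Dry to 2400 m: -9.8 × 2.2 km = -21.56°C, so T = 4.94°C.
Saturated to 4300 m: -4.6 × 1.9 km = -8.74°C, so T = -3.8°C.
Dry descent to 1300 m: +9.8 × 3 km = +29.4°C, so T = 25.6°C.
Net change vs windward start: 25.6 − 26.5 = -0.9°C

-0.9°C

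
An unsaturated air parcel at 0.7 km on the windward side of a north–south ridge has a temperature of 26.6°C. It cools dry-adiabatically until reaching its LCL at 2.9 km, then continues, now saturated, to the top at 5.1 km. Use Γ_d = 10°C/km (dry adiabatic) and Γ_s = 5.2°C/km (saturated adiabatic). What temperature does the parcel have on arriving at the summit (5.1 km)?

-6.84°C

From 700 m to 2900 m (dry): cools by 10 × 2.2 = 22°C, giving 4.6°C.
From 2900 m to 5100 m (saturated): cools by 5.2 × 2.2 = 11.44°C, giving -6.84°C.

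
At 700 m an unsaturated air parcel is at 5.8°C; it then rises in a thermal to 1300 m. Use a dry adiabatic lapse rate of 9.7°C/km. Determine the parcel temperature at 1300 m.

700–1300 m, dry adiabatic: Δz = 0.6 km ⇒ ΔT = -5.82°C; T = -0.02°C

-0.02°C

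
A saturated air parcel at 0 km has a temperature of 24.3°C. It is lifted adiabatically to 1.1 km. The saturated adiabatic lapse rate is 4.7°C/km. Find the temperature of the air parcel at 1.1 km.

From 0 m to 1100 m (saturated adiabatic): cools by 4.7 × 1.1 = 5.17°C, giving 19.13°C.

19.13°C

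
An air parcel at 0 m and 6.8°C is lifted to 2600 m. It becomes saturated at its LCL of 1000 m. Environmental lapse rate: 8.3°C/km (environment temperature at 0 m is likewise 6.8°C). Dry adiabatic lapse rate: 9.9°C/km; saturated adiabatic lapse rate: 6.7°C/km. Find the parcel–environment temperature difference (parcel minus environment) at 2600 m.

Parcel:
  0 → 1000 m (dry, 9.9°C/km): ΔT = -9.9 × 1 = -9.9°C → T = -3.1°C
  1000 → 2600 m (saturated, 6.7°C/km): ΔT = -6.7 × 1.6 = -10.72°C → T = -13.82°C
Environment:
  0 → 2600 m (environment, 8.3°C/km): ΔT = -8.3 × 2.6 = -21.58°C → T = -14.78°C
T_parcel − T_env = -13.82 − (-14.78) = +0.96°C

+0.96°C (parcel warmer than environment)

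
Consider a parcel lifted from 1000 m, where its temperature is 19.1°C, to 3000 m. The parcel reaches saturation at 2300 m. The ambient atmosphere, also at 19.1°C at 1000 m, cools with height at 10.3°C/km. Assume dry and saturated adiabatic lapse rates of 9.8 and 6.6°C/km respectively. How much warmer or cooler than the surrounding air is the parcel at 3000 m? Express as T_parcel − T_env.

Parcel:
  1000–2300 m, dry: Δz = 1.3 km ⇒ ΔT = -12.74°C; T = 6.36°C
  2300–3000 m, saturated: Δz = 0.7 km ⇒ ΔT = -4.62°C; T = 1.74°C
Environment:
  1000–3000 m, environment: Δz = 2 km ⇒ ΔT = -20.6°C; T = -1.5°C
T_parcel − T_env = 1.74 − (-1.5) = +3.24°C

+3.24°C (parcel warmer than environment)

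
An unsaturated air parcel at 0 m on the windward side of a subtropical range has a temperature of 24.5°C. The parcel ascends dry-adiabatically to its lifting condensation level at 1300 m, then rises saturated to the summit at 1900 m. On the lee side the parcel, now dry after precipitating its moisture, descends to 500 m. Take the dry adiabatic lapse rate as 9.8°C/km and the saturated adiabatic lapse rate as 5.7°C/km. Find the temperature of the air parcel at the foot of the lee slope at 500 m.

22.06°C

From 0 m to 1300 m (dry): cools by 9.8 × 1.3 = 12.74°C, giving 11.76°C.
From 1300 m to 1900 m (saturated): cools by 5.7 × 0.6 = 3.42°C, giving 8.34°C.
From 1900 m to 500 m (dry descent): warms by 9.8 × 1.4 = 13.72°C, giving 22.06°C.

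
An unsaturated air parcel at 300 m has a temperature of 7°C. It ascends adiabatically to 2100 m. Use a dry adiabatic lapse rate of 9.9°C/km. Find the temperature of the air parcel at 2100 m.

300 → 2100 m (dry adiabatic, 9.9°C/km): ΔT = -9.9 × 1.8 = -17.82°C → T = -10.82°C

-10.82°C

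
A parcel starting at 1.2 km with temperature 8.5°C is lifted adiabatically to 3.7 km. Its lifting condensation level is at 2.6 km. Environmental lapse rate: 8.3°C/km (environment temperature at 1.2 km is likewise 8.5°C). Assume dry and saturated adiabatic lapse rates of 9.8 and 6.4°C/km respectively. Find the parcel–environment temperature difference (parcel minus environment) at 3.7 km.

Parcel:
  From 1200 m to 2600 m (dry): cools by 9.8 × 1.4 = 13.72°C, giving -5.22°C.
  From 2600 m to 3700 m (saturated): cools by 6.4 × 1.1 = 7.04°C, giving -12.26°C.
Environment:
  From 1200 m to 3700 m (environment): cools by 8.3 × 2.5 = 20.75°C, giving -12.25°C.
T_parcel − T_env = -12.26 − (-12.25) = -0.01°C

-0.01°C (parcel cooler than environment)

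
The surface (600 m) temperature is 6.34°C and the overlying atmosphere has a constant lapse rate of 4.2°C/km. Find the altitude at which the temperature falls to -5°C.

3300 m

Height above start = (6.34 − (-5)) / 4.2 = 2.7 km
Altitude = 600 m + 2700 m = 3300 m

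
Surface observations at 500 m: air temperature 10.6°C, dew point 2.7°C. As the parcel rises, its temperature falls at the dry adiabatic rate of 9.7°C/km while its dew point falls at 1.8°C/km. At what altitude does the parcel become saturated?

1500 m

T and T_d converge at 9.7 − 1.8 = 7.9°C per km
Height above start = (10.6 − 2.7) / 7.9 = 1 km
LCL altitude = 500 m + 1000 m = 1500 m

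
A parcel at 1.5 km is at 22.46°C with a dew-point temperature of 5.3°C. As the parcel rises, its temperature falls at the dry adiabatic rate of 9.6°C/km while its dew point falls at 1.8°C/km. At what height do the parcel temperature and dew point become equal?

T and T_d converge at 9.6 − 1.8 = 7.8°C per km
Height above start = (22.46 − 5.3) / 7.8 = 2.2 km
LCL altitude = 1500 m + 2200 m = 3700 m

3.7 km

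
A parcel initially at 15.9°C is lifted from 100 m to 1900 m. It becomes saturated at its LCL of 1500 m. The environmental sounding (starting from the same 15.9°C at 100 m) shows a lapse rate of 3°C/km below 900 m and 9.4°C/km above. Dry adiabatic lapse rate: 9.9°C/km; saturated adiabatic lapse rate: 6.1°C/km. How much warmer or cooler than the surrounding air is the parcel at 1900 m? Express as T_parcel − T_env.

-4.5°C (parcel cooler than environment)

Parcel:
  From 100 m to 1500 m (dry): cools by 9.9 × 1.4 = 13.86°C, giving 2.04°C.
  From 1500 m to 1900 m (saturated): cools by 6.1 × 0.4 = 2.44°C, giving -0.4°C.
Environment:
  From 100 m to 900 m (environment, lower layer): cools by 3 × 0.8 = 2.4°C, giving 13.5°C.
  From 900 m to 1900 m (environment, upper layer): cools by 9.4 × 1 = 9.4°C, giving 4.1°C.
T_parcel − T_env = -0.4 − 4.1 = -4.5°C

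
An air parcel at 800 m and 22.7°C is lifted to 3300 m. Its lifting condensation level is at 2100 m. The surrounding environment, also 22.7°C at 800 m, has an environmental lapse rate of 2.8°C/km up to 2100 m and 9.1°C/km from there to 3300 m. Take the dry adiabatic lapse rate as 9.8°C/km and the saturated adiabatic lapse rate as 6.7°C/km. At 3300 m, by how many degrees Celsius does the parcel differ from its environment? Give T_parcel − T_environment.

Parcel:
  From 800 m to 2100 m (dry): cools by 9.8 × 1.3 = 12.74°C, giving 9.96°C.
  From 2100 m to 3300 m (saturated): cools by 6.7 × 1.2 = 8.04°C, giving 1.92°C.
Environment:
  From 800 m to 2100 m (environment, lower layer): cools by 2.8 × 1.3 = 3.64°C, giving 19.06°C.
  From 2100 m to 3300 m (environment, upper layer): cools by 9.1 × 1.2 = 10.92°C, giving 8.14°C.
T_parcel − T_env = 1.92 − 8.14 = -6.22°C

-6.22°C (parcel cooler than environment)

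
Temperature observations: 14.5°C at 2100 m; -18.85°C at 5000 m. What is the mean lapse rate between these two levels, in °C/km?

11.5°C/km

Γ = −ΔT/Δz = (14.5 − (-18.85)) / (5000 − 2100) m
  = 33.35°C / 2.9 km = 11.5°C/km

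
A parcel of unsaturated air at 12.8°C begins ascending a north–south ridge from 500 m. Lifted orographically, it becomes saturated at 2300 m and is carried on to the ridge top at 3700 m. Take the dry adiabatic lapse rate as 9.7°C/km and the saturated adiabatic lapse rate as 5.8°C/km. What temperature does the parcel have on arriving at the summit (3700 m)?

-12.78°C

From 500 m to 2300 m (dry): cools by 9.7 × 1.8 = 17.46°C, giving -4.66°C.
From 2300 m to 3700 m (saturated): cools by 5.8 × 1.4 = 8.12°C, giving -12.78°C.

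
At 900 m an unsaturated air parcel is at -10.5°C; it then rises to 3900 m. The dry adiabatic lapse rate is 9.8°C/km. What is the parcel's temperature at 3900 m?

-39.9°C

From 900 m to 3900 m (dry adiabatic): cools by 9.8 × 3 = 29.4°C, giving -39.9°C.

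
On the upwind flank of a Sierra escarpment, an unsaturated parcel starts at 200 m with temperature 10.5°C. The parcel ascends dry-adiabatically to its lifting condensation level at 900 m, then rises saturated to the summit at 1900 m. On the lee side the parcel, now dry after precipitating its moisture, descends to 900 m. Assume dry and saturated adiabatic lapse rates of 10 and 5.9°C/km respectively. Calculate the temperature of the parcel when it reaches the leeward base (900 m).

From 200 m to 900 m (dry): cools by 10 × 0.7 = 7°C, giving 3.5°C.
From 900 m to 1900 m (saturated): cools by 5.9 × 1 = 5.9°C, giving -2.4°C.
From 1900 m to 900 m (dry descent): warms by 10 × 1 = 10°C, giving 7.6°C.

7.6°C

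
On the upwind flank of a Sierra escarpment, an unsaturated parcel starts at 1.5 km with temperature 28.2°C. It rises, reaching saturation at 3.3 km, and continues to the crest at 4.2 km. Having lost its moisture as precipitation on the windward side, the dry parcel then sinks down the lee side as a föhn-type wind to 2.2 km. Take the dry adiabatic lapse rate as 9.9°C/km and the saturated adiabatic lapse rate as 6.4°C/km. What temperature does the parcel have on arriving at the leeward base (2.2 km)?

1500 → 3300 m (dry, 9.9°C/km): ΔT = -9.9 × 1.8 = -17.82°C → T = 10.38°C
3300 → 4200 m (saturated, 6.4°C/km): ΔT = -6.4 × 0.9 = -5.76°C → T = 4.62°C
4200 → 2200 m (dry descent, 9.9°C/km): ΔT = +9.9 × 2 = +19.8°C → T = 24.42°C

24.42°C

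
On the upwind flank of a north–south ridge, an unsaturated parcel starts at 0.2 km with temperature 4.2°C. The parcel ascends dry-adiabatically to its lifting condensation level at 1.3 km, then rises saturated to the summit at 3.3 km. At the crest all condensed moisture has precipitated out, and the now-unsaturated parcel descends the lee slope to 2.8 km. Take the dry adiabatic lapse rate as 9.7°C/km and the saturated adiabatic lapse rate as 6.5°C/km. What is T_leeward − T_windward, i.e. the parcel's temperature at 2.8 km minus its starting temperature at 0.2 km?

-18.82°C

Dry to 1300 m: -9.7 × 1.1 km = -10.67°C, so T = -6.47°C.
Saturated to 3300 m: -6.5 × 2 km = -13°C, so T = -19.47°C.
Dry descent to 2800 m: +9.7 × 0.5 km = +4.85°C, so T = -14.62°C.
Net change vs windward start: -14.62 − 4.2 = -18.82°C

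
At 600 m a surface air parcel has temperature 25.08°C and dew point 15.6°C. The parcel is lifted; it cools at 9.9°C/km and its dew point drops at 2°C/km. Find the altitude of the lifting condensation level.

T and T_d converge at 9.9 − 2 = 7.9°C per km
Height above start = (25.08 − 15.6) / 7.9 = 1.2 km
LCL altitude = 600 m + 1200 m = 1800 m

1800 m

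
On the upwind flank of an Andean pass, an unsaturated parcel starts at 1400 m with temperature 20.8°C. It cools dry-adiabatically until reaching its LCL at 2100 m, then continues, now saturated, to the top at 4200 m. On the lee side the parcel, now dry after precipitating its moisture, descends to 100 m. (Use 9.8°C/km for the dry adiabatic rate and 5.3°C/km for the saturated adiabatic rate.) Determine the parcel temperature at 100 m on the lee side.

42.99°C

1400–2100 m, dry: Δz = 0.7 km ⇒ ΔT = -6.86°C; T = 13.94°C
2100–4200 m, saturated: Δz = 2.1 km ⇒ ΔT = -11.13°C; T = 2.81°C
4200–100 m, dry descent: Δz = 4.1 km ⇒ ΔT = +40.18°C; T = 42.99°C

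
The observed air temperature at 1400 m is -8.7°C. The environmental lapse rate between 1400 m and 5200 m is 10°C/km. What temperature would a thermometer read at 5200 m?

1400 → 5200 m (environmental, 10°C/km): ΔT = -10 × 3.8 = -38°C → T = -46.7°C

-46.7°C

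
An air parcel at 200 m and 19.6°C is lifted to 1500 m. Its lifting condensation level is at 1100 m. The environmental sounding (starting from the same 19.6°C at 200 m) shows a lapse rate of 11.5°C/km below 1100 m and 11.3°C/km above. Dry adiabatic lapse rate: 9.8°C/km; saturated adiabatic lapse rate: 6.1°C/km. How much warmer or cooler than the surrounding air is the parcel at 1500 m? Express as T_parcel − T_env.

+3.61°C (parcel warmer than environment)

Parcel:
  From 200 m to 1100 m (dry): cools by 9.8 × 0.9 = 8.82°C, giving 10.78°C.
  From 1100 m to 1500 m (saturated): cools by 6.1 × 0.4 = 2.44°C, giving 8.34°C.
Environment:
  From 200 m to 1100 m (environment, lower layer): cools by 11.5 × 0.9 = 10.35°C, giving 9.25°C.
  From 1100 m to 1500 m (environment, upper layer): cools by 11.3 × 0.4 = 4.52°C, giving 4.73°C.
T_parcel − T_env = 8.34 − 4.73 = +3.61°C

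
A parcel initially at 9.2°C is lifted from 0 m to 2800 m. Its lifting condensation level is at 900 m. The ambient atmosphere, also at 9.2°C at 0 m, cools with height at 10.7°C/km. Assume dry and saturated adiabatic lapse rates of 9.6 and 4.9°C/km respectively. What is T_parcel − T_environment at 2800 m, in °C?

Parcel:
  Dry to 900 m: -9.6 × 0.9 km = -8.64°C, so T = 0.56°C.
  Saturated to 2800 m: -4.9 × 1.9 km = -9.31°C, so T = -8.75°C.
Environment:
  Environment to 2800 m: -10.7 × 2.8 km = -29.96°C, so T = -20.76°C.
T_parcel − T_env = -8.75 − (-20.76) = +12.01°C

+12.01°C (parcel warmer than environment)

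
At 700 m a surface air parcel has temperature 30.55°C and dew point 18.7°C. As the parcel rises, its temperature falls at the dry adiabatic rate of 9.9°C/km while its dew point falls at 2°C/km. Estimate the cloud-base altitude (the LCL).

T and T_d converge at 9.9 − 2 = 7.9°C per km
Height above start = (30.55 − 18.7) / 7.9 = 1.5 km
LCL altitude = 700 m + 1500 m = 2200 m

2200 m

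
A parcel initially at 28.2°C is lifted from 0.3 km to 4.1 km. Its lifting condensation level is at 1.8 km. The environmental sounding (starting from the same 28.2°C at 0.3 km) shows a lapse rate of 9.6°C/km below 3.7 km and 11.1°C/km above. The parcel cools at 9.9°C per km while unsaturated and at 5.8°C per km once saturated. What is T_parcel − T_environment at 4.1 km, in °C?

Parcel:
  300–1800 m, dry: Δz = 1.5 km ⇒ ΔT = -14.85°C; T = 13.35°C
  1800–4100 m, saturated: Δz = 2.3 km ⇒ ΔT = -13.34°C; T = 0.01°C
Environment:
  300–3700 m, environment, lower layer: Δz = 3.4 km ⇒ ΔT = -32.64°C; T = -4.44°C
  3700–4100 m, environment, upper layer: Δz = 0.4 km ⇒ ΔT = -4.44°C; T = -8.88°C
T_parcel − T_env = 0.01 − (-8.88) = +8.89°C

+8.89°C (parcel warmer than environment)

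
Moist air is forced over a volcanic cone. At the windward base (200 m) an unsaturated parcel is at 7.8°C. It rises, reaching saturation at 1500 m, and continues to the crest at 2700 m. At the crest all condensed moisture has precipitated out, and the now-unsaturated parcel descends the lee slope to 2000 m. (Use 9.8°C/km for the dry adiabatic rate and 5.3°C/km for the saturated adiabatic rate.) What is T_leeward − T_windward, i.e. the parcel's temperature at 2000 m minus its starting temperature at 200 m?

-12.24°C

Dry to 1500 m: -9.8 × 1.3 km = -12.74°C, so T = -4.94°C.
Saturated to 2700 m: -5.3 × 1.2 km = -6.36°C, so T = -11.3°C.
Dry descent to 2000 m: +9.8 × 0.7 km = +6.86°C, so T = -4.44°C.
Net change vs windward start: -4.44 − 7.8 = -12.24°C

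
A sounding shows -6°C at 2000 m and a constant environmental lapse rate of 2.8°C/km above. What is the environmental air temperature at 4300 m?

2000 → 4300 m (environmental, 2.8°C/km): ΔT = -2.8 × 2.3 = -6.44°C → T = -12.44°C

-12.44°C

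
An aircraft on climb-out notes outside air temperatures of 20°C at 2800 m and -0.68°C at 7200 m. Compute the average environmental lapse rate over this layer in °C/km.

Γ = −ΔT/Δz = (20 − (-0.68)) / (7200 − 2800) m
  = 20.68°C / 4.4 km = 4.7°C/km

4.7°C/km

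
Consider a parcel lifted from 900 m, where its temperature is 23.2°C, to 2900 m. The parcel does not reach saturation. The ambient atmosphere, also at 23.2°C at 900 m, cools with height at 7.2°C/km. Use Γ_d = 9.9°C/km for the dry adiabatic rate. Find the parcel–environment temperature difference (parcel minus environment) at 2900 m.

-5.4°C (parcel cooler than environment)

Parcel:
  Dry to 2900 m: -9.9 × 2 km = -19.8°C, so T = 3.4°C.
Environment:
  Environment to 2900 m: -7.2 × 2 km = -14.4°C, so T = 8.8°C.
T_parcel − T_env = 3.4 − 8.8 = -5.4°C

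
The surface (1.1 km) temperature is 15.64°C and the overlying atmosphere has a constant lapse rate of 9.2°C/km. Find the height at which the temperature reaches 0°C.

2.8 km

Height above start = (15.64 − 0) / 9.2 = 1.7 km
Altitude = 1100 m + 1700 m = 2800 m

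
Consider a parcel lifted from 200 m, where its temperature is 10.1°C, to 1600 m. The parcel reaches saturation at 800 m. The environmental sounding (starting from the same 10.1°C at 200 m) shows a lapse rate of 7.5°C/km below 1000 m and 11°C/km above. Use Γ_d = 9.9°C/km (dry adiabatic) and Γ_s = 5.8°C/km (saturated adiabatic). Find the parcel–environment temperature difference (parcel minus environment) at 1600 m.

+2.02°C (parcel warmer than environment)

Parcel:
  Dry to 800 m: -9.9 × 0.6 km = -5.94°C, so T = 4.16°C.
  Saturated to 1600 m: -5.8 × 0.8 km = -4.64°C, so T = -0.48°C.
Environment:
  Environment, lower layer to 1000 m: -7.5 × 0.8 km = -6°C, so T = 4.1°C.
  Environment, upper layer to 1600 m: -11 × 0.6 km = -6.6°C, so T = -2.5°C.
T_parcel − T_env = -0.48 − (-2.5) = +2.02°C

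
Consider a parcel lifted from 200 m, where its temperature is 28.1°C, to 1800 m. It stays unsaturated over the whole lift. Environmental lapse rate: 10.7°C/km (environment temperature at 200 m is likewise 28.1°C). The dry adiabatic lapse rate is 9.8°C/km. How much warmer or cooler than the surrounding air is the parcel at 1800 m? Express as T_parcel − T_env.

+1.44°C (parcel warmer than environment)

Parcel:
  200 → 1800 m (dry, 9.8°C/km): ΔT = -9.8 × 1.6 = -15.68°C → T = 12.42°C
Environment:
  200 → 1800 m (environment, 10.7°C/km): ΔT = -10.7 × 1.6 = -17.12°C → T = 10.98°C
T_parcel − T_env = 12.42 − 10.98 = +1.44°C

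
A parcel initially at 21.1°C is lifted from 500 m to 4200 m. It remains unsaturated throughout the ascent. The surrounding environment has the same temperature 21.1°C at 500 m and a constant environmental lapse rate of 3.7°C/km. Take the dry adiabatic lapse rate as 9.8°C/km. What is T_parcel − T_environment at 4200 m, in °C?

-22.57°C (parcel cooler than environment)

Parcel:
  500 → 4200 m (dry, 9.8°C/km): ΔT = -9.8 × 3.7 = -36.26°C → T = -15.16°C
Environment:
  500 → 4200 m (environment, 3.7°C/km): ΔT = -3.7 × 3.7 = -13.69°C → T = 7.41°C
T_parcel − T_env = -15.16 − 7.41 = -22.57°C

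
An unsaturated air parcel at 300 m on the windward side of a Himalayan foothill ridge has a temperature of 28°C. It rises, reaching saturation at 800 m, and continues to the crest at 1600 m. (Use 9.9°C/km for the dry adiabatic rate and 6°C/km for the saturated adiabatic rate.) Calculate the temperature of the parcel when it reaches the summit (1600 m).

From 300 m to 800 m (dry): cools by 9.9 × 0.5 = 4.95°C, giving 23.05°C.
From 800 m to 1600 m (saturated): cools by 6 × 0.8 = 4.8°C, giving 18.25°C.

18.25°C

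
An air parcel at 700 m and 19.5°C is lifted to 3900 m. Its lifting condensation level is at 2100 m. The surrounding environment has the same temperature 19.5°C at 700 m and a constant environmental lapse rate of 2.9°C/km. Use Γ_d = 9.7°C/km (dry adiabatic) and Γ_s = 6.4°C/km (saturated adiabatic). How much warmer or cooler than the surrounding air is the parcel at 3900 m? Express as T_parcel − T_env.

Parcel:
  700–2100 m, dry: Δz = 1.4 km ⇒ ΔT = -13.58°C; T = 5.92°C
  2100–3900 m, saturated: Δz = 1.8 km ⇒ ΔT = -11.52°C; T = -5.6°C
Environment:
  700–3900 m, environment: Δz = 3.2 km ⇒ ΔT = -9.28°C; T = 10.22°C
T_parcel − T_env = -5.6 − 10.22 = -15.82°C

-15.82°C (parcel cooler than environment)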